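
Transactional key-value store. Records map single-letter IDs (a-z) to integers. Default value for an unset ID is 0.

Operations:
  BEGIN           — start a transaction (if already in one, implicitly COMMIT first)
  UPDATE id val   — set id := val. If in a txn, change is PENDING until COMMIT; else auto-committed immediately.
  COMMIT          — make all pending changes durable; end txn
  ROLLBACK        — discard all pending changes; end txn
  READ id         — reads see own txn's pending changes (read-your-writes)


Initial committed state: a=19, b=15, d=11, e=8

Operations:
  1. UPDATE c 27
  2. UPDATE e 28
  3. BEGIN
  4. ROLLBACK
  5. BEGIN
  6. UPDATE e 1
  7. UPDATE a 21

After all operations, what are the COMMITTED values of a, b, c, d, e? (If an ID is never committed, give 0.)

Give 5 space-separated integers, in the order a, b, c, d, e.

Answer: 19 15 27 11 28

Derivation:
Initial committed: {a=19, b=15, d=11, e=8}
Op 1: UPDATE c=27 (auto-commit; committed c=27)
Op 2: UPDATE e=28 (auto-commit; committed e=28)
Op 3: BEGIN: in_txn=True, pending={}
Op 4: ROLLBACK: discarded pending []; in_txn=False
Op 5: BEGIN: in_txn=True, pending={}
Op 6: UPDATE e=1 (pending; pending now {e=1})
Op 7: UPDATE a=21 (pending; pending now {a=21, e=1})
Final committed: {a=19, b=15, c=27, d=11, e=28}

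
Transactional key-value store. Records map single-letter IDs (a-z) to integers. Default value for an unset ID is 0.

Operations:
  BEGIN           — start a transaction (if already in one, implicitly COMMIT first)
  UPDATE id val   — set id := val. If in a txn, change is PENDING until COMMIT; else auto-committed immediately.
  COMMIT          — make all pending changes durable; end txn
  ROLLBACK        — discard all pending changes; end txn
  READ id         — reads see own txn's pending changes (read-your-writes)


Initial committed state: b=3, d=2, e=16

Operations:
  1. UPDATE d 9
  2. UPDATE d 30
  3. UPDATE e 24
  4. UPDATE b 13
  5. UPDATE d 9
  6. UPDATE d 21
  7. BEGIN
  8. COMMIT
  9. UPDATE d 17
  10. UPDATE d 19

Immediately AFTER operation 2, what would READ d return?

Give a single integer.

Answer: 30

Derivation:
Initial committed: {b=3, d=2, e=16}
Op 1: UPDATE d=9 (auto-commit; committed d=9)
Op 2: UPDATE d=30 (auto-commit; committed d=30)
After op 2: visible(d) = 30 (pending={}, committed={b=3, d=30, e=16})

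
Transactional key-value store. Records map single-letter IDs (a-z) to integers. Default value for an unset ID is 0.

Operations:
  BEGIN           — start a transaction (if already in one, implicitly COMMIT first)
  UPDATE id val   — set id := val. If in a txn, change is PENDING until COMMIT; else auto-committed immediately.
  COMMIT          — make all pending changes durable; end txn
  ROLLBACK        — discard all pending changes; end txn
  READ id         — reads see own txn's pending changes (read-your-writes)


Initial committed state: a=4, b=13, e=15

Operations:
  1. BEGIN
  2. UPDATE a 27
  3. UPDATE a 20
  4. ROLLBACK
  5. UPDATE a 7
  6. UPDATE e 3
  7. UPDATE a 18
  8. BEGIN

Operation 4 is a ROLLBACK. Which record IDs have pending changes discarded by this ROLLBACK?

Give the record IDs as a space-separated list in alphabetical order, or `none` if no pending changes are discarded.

Initial committed: {a=4, b=13, e=15}
Op 1: BEGIN: in_txn=True, pending={}
Op 2: UPDATE a=27 (pending; pending now {a=27})
Op 3: UPDATE a=20 (pending; pending now {a=20})
Op 4: ROLLBACK: discarded pending ['a']; in_txn=False
Op 5: UPDATE a=7 (auto-commit; committed a=7)
Op 6: UPDATE e=3 (auto-commit; committed e=3)
Op 7: UPDATE a=18 (auto-commit; committed a=18)
Op 8: BEGIN: in_txn=True, pending={}
ROLLBACK at op 4 discards: ['a']

Answer: a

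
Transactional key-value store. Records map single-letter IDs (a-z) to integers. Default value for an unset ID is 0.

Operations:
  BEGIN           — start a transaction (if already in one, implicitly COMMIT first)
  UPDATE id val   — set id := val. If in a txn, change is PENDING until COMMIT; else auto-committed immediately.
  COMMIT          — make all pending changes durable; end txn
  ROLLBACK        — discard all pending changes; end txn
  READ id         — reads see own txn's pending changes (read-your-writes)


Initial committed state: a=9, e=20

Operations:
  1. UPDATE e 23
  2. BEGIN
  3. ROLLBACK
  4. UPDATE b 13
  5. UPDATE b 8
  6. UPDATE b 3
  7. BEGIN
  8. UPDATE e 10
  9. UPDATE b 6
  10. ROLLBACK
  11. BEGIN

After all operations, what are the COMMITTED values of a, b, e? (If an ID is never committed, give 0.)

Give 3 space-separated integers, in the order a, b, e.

Answer: 9 3 23

Derivation:
Initial committed: {a=9, e=20}
Op 1: UPDATE e=23 (auto-commit; committed e=23)
Op 2: BEGIN: in_txn=True, pending={}
Op 3: ROLLBACK: discarded pending []; in_txn=False
Op 4: UPDATE b=13 (auto-commit; committed b=13)
Op 5: UPDATE b=8 (auto-commit; committed b=8)
Op 6: UPDATE b=3 (auto-commit; committed b=3)
Op 7: BEGIN: in_txn=True, pending={}
Op 8: UPDATE e=10 (pending; pending now {e=10})
Op 9: UPDATE b=6 (pending; pending now {b=6, e=10})
Op 10: ROLLBACK: discarded pending ['b', 'e']; in_txn=False
Op 11: BEGIN: in_txn=True, pending={}
Final committed: {a=9, b=3, e=23}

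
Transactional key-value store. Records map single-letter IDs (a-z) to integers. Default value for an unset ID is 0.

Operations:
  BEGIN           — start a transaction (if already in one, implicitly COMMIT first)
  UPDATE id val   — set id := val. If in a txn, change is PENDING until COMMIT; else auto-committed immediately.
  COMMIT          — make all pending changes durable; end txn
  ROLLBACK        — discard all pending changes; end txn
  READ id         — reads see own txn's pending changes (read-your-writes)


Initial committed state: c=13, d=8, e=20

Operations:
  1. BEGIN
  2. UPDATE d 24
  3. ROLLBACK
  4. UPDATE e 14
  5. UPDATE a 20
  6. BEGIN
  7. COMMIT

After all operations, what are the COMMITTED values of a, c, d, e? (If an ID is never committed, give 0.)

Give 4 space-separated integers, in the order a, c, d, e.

Initial committed: {c=13, d=8, e=20}
Op 1: BEGIN: in_txn=True, pending={}
Op 2: UPDATE d=24 (pending; pending now {d=24})
Op 3: ROLLBACK: discarded pending ['d']; in_txn=False
Op 4: UPDATE e=14 (auto-commit; committed e=14)
Op 5: UPDATE a=20 (auto-commit; committed a=20)
Op 6: BEGIN: in_txn=True, pending={}
Op 7: COMMIT: merged [] into committed; committed now {a=20, c=13, d=8, e=14}
Final committed: {a=20, c=13, d=8, e=14}

Answer: 20 13 8 14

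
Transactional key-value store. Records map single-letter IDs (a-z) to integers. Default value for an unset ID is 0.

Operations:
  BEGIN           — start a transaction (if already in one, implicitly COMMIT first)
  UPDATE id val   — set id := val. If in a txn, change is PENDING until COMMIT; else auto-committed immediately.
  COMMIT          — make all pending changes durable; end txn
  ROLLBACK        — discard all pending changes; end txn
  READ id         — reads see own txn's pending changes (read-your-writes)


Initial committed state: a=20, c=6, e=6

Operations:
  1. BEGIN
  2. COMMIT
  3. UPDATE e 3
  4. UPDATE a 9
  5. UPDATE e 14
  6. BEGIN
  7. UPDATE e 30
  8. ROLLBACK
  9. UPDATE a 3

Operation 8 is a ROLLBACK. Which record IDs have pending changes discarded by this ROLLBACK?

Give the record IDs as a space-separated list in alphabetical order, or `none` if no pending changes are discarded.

Answer: e

Derivation:
Initial committed: {a=20, c=6, e=6}
Op 1: BEGIN: in_txn=True, pending={}
Op 2: COMMIT: merged [] into committed; committed now {a=20, c=6, e=6}
Op 3: UPDATE e=3 (auto-commit; committed e=3)
Op 4: UPDATE a=9 (auto-commit; committed a=9)
Op 5: UPDATE e=14 (auto-commit; committed e=14)
Op 6: BEGIN: in_txn=True, pending={}
Op 7: UPDATE e=30 (pending; pending now {e=30})
Op 8: ROLLBACK: discarded pending ['e']; in_txn=False
Op 9: UPDATE a=3 (auto-commit; committed a=3)
ROLLBACK at op 8 discards: ['e']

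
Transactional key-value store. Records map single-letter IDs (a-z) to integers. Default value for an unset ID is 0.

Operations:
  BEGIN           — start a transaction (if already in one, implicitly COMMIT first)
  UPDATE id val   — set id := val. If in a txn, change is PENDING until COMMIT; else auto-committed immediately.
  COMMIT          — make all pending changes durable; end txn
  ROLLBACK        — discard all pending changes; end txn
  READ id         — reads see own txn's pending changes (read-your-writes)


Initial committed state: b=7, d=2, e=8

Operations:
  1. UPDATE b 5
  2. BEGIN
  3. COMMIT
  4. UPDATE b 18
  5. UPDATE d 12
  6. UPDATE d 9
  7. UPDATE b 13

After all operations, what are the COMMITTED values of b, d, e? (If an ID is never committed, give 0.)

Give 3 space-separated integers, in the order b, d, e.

Initial committed: {b=7, d=2, e=8}
Op 1: UPDATE b=5 (auto-commit; committed b=5)
Op 2: BEGIN: in_txn=True, pending={}
Op 3: COMMIT: merged [] into committed; committed now {b=5, d=2, e=8}
Op 4: UPDATE b=18 (auto-commit; committed b=18)
Op 5: UPDATE d=12 (auto-commit; committed d=12)
Op 6: UPDATE d=9 (auto-commit; committed d=9)
Op 7: UPDATE b=13 (auto-commit; committed b=13)
Final committed: {b=13, d=9, e=8}

Answer: 13 9 8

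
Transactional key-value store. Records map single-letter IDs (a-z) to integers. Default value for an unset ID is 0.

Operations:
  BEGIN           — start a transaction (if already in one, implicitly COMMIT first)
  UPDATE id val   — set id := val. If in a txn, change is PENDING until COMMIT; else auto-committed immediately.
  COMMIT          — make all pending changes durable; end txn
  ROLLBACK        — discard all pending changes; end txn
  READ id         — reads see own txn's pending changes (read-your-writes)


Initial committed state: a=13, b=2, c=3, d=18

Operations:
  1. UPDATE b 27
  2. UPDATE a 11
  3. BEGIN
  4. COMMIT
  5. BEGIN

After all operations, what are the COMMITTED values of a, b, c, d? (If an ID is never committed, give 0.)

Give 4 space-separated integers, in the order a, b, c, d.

Answer: 11 27 3 18

Derivation:
Initial committed: {a=13, b=2, c=3, d=18}
Op 1: UPDATE b=27 (auto-commit; committed b=27)
Op 2: UPDATE a=11 (auto-commit; committed a=11)
Op 3: BEGIN: in_txn=True, pending={}
Op 4: COMMIT: merged [] into committed; committed now {a=11, b=27, c=3, d=18}
Op 5: BEGIN: in_txn=True, pending={}
Final committed: {a=11, b=27, c=3, d=18}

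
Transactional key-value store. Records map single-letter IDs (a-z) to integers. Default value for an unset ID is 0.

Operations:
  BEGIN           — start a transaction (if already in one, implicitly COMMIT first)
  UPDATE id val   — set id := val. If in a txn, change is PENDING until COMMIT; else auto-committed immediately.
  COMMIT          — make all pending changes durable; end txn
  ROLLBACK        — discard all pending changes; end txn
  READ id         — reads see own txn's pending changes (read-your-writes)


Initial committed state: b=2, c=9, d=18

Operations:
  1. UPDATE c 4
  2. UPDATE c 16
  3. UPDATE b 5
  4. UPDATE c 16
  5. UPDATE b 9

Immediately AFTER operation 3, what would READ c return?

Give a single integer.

Initial committed: {b=2, c=9, d=18}
Op 1: UPDATE c=4 (auto-commit; committed c=4)
Op 2: UPDATE c=16 (auto-commit; committed c=16)
Op 3: UPDATE b=5 (auto-commit; committed b=5)
After op 3: visible(c) = 16 (pending={}, committed={b=5, c=16, d=18})

Answer: 16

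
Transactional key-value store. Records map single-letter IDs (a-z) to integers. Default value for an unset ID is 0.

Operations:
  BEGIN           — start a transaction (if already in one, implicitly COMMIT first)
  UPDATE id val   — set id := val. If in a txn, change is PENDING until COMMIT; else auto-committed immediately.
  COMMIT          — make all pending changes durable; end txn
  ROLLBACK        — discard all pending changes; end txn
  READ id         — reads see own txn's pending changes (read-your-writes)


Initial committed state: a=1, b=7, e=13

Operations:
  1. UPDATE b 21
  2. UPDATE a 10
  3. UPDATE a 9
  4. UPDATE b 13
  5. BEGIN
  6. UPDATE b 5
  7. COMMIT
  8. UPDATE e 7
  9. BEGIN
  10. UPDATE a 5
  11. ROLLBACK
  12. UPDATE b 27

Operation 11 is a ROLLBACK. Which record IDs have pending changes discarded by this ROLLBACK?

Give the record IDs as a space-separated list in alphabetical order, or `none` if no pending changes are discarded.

Answer: a

Derivation:
Initial committed: {a=1, b=7, e=13}
Op 1: UPDATE b=21 (auto-commit; committed b=21)
Op 2: UPDATE a=10 (auto-commit; committed a=10)
Op 3: UPDATE a=9 (auto-commit; committed a=9)
Op 4: UPDATE b=13 (auto-commit; committed b=13)
Op 5: BEGIN: in_txn=True, pending={}
Op 6: UPDATE b=5 (pending; pending now {b=5})
Op 7: COMMIT: merged ['b'] into committed; committed now {a=9, b=5, e=13}
Op 8: UPDATE e=7 (auto-commit; committed e=7)
Op 9: BEGIN: in_txn=True, pending={}
Op 10: UPDATE a=5 (pending; pending now {a=5})
Op 11: ROLLBACK: discarded pending ['a']; in_txn=False
Op 12: UPDATE b=27 (auto-commit; committed b=27)
ROLLBACK at op 11 discards: ['a']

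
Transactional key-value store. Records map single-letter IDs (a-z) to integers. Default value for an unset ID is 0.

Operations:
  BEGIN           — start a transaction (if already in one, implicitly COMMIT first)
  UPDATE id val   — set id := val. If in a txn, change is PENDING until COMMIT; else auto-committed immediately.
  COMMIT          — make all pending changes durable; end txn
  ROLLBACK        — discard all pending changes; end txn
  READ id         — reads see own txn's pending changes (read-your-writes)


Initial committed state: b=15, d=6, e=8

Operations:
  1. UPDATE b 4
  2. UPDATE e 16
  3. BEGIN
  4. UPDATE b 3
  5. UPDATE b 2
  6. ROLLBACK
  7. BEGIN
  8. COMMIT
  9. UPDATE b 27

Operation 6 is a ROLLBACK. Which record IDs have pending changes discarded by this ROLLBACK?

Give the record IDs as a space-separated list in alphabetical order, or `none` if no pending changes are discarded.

Initial committed: {b=15, d=6, e=8}
Op 1: UPDATE b=4 (auto-commit; committed b=4)
Op 2: UPDATE e=16 (auto-commit; committed e=16)
Op 3: BEGIN: in_txn=True, pending={}
Op 4: UPDATE b=3 (pending; pending now {b=3})
Op 5: UPDATE b=2 (pending; pending now {b=2})
Op 6: ROLLBACK: discarded pending ['b']; in_txn=False
Op 7: BEGIN: in_txn=True, pending={}
Op 8: COMMIT: merged [] into committed; committed now {b=4, d=6, e=16}
Op 9: UPDATE b=27 (auto-commit; committed b=27)
ROLLBACK at op 6 discards: ['b']

Answer: b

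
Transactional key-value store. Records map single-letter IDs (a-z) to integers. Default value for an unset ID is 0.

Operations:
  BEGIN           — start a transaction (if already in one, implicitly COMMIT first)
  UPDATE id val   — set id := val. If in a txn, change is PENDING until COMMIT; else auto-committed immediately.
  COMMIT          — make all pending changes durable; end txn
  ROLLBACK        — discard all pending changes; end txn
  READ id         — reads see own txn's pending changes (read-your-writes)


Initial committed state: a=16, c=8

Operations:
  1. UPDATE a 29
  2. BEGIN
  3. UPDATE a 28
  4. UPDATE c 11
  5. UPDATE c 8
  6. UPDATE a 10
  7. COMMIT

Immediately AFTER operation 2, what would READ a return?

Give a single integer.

Initial committed: {a=16, c=8}
Op 1: UPDATE a=29 (auto-commit; committed a=29)
Op 2: BEGIN: in_txn=True, pending={}
After op 2: visible(a) = 29 (pending={}, committed={a=29, c=8})

Answer: 29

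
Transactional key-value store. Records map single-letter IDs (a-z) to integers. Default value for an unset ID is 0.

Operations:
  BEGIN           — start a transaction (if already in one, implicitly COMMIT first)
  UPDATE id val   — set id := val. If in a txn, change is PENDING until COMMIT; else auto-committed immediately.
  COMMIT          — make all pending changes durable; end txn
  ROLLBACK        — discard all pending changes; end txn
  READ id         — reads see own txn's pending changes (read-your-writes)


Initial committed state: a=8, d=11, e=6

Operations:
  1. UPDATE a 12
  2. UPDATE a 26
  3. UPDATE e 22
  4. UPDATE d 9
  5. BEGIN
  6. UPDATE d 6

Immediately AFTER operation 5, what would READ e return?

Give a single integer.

Initial committed: {a=8, d=11, e=6}
Op 1: UPDATE a=12 (auto-commit; committed a=12)
Op 2: UPDATE a=26 (auto-commit; committed a=26)
Op 3: UPDATE e=22 (auto-commit; committed e=22)
Op 4: UPDATE d=9 (auto-commit; committed d=9)
Op 5: BEGIN: in_txn=True, pending={}
After op 5: visible(e) = 22 (pending={}, committed={a=26, d=9, e=22})

Answer: 22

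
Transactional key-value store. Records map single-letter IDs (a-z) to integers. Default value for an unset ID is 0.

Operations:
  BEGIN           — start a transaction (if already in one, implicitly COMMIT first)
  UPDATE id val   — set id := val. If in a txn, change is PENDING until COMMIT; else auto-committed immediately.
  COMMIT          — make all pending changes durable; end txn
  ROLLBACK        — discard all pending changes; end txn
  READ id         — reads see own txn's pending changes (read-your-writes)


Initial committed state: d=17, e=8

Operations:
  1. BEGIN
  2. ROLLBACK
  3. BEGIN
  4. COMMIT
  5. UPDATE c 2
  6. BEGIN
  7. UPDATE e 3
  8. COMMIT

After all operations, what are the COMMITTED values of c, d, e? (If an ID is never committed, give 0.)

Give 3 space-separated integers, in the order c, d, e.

Answer: 2 17 3

Derivation:
Initial committed: {d=17, e=8}
Op 1: BEGIN: in_txn=True, pending={}
Op 2: ROLLBACK: discarded pending []; in_txn=False
Op 3: BEGIN: in_txn=True, pending={}
Op 4: COMMIT: merged [] into committed; committed now {d=17, e=8}
Op 5: UPDATE c=2 (auto-commit; committed c=2)
Op 6: BEGIN: in_txn=True, pending={}
Op 7: UPDATE e=3 (pending; pending now {e=3})
Op 8: COMMIT: merged ['e'] into committed; committed now {c=2, d=17, e=3}
Final committed: {c=2, d=17, e=3}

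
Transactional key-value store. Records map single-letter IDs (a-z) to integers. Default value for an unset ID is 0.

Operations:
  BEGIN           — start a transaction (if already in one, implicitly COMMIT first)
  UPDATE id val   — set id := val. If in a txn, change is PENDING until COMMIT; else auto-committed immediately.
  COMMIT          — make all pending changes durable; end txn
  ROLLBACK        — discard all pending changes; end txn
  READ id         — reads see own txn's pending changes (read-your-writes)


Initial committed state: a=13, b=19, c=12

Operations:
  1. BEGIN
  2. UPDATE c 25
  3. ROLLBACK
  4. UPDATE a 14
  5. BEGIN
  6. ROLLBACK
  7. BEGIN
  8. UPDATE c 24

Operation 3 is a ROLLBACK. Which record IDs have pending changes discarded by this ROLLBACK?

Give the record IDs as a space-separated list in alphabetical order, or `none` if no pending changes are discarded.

Initial committed: {a=13, b=19, c=12}
Op 1: BEGIN: in_txn=True, pending={}
Op 2: UPDATE c=25 (pending; pending now {c=25})
Op 3: ROLLBACK: discarded pending ['c']; in_txn=False
Op 4: UPDATE a=14 (auto-commit; committed a=14)
Op 5: BEGIN: in_txn=True, pending={}
Op 6: ROLLBACK: discarded pending []; in_txn=False
Op 7: BEGIN: in_txn=True, pending={}
Op 8: UPDATE c=24 (pending; pending now {c=24})
ROLLBACK at op 3 discards: ['c']

Answer: c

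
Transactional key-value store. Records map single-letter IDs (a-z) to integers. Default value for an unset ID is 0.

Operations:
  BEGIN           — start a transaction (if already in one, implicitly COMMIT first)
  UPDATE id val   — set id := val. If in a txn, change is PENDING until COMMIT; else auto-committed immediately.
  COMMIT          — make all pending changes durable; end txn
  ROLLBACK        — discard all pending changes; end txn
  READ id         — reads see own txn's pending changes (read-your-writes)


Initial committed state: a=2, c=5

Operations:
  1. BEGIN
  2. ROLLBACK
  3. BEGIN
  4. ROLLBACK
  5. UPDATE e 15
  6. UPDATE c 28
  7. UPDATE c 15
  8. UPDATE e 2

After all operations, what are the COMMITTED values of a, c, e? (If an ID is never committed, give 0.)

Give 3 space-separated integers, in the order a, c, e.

Initial committed: {a=2, c=5}
Op 1: BEGIN: in_txn=True, pending={}
Op 2: ROLLBACK: discarded pending []; in_txn=False
Op 3: BEGIN: in_txn=True, pending={}
Op 4: ROLLBACK: discarded pending []; in_txn=False
Op 5: UPDATE e=15 (auto-commit; committed e=15)
Op 6: UPDATE c=28 (auto-commit; committed c=28)
Op 7: UPDATE c=15 (auto-commit; committed c=15)
Op 8: UPDATE e=2 (auto-commit; committed e=2)
Final committed: {a=2, c=15, e=2}

Answer: 2 15 2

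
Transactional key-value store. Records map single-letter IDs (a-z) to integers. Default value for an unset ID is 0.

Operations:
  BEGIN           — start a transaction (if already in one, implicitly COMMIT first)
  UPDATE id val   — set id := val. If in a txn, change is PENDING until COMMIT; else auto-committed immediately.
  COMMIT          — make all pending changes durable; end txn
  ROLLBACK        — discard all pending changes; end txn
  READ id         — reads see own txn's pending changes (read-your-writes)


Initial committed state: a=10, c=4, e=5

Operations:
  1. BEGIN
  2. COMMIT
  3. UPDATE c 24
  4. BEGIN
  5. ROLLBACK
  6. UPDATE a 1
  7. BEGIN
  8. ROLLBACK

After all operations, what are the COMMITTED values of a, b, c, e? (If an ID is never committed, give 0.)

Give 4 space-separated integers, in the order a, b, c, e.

Answer: 1 0 24 5

Derivation:
Initial committed: {a=10, c=4, e=5}
Op 1: BEGIN: in_txn=True, pending={}
Op 2: COMMIT: merged [] into committed; committed now {a=10, c=4, e=5}
Op 3: UPDATE c=24 (auto-commit; committed c=24)
Op 4: BEGIN: in_txn=True, pending={}
Op 5: ROLLBACK: discarded pending []; in_txn=False
Op 6: UPDATE a=1 (auto-commit; committed a=1)
Op 7: BEGIN: in_txn=True, pending={}
Op 8: ROLLBACK: discarded pending []; in_txn=False
Final committed: {a=1, c=24, e=5}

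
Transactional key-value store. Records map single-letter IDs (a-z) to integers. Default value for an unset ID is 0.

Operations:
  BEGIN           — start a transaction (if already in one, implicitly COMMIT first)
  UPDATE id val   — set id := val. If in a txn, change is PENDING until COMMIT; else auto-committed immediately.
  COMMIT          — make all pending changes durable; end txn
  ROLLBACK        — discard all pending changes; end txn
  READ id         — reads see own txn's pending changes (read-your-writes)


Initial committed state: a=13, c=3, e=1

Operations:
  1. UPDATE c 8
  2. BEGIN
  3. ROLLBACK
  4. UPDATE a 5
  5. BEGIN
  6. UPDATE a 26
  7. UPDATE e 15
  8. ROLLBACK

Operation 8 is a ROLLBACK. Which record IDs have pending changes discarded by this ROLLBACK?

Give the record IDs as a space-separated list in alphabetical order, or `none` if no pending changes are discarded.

Initial committed: {a=13, c=3, e=1}
Op 1: UPDATE c=8 (auto-commit; committed c=8)
Op 2: BEGIN: in_txn=True, pending={}
Op 3: ROLLBACK: discarded pending []; in_txn=False
Op 4: UPDATE a=5 (auto-commit; committed a=5)
Op 5: BEGIN: in_txn=True, pending={}
Op 6: UPDATE a=26 (pending; pending now {a=26})
Op 7: UPDATE e=15 (pending; pending now {a=26, e=15})
Op 8: ROLLBACK: discarded pending ['a', 'e']; in_txn=False
ROLLBACK at op 8 discards: ['a', 'e']

Answer: a e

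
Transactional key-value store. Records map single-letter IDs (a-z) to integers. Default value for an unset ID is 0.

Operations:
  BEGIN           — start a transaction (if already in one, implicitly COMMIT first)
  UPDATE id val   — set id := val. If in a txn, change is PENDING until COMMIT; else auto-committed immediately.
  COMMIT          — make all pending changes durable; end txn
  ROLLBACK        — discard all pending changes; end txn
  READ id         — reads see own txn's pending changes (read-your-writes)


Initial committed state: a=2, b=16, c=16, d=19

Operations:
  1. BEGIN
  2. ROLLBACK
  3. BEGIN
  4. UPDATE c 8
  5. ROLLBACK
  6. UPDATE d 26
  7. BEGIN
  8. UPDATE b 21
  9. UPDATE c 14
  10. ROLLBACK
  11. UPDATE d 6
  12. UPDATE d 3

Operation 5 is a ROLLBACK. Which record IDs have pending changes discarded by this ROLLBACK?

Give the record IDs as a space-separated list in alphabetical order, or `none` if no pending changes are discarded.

Answer: c

Derivation:
Initial committed: {a=2, b=16, c=16, d=19}
Op 1: BEGIN: in_txn=True, pending={}
Op 2: ROLLBACK: discarded pending []; in_txn=False
Op 3: BEGIN: in_txn=True, pending={}
Op 4: UPDATE c=8 (pending; pending now {c=8})
Op 5: ROLLBACK: discarded pending ['c']; in_txn=False
Op 6: UPDATE d=26 (auto-commit; committed d=26)
Op 7: BEGIN: in_txn=True, pending={}
Op 8: UPDATE b=21 (pending; pending now {b=21})
Op 9: UPDATE c=14 (pending; pending now {b=21, c=14})
Op 10: ROLLBACK: discarded pending ['b', 'c']; in_txn=False
Op 11: UPDATE d=6 (auto-commit; committed d=6)
Op 12: UPDATE d=3 (auto-commit; committed d=3)
ROLLBACK at op 5 discards: ['c']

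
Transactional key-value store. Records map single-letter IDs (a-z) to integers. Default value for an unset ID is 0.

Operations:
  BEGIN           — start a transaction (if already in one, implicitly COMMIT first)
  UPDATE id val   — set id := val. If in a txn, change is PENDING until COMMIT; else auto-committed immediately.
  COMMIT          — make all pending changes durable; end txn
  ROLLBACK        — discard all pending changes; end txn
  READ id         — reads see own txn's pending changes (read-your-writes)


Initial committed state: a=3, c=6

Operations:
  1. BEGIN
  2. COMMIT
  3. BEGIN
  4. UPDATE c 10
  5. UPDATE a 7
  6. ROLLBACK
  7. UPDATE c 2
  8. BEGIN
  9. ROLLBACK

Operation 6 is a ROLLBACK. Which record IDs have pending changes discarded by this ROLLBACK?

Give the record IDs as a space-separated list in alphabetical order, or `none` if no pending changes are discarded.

Initial committed: {a=3, c=6}
Op 1: BEGIN: in_txn=True, pending={}
Op 2: COMMIT: merged [] into committed; committed now {a=3, c=6}
Op 3: BEGIN: in_txn=True, pending={}
Op 4: UPDATE c=10 (pending; pending now {c=10})
Op 5: UPDATE a=7 (pending; pending now {a=7, c=10})
Op 6: ROLLBACK: discarded pending ['a', 'c']; in_txn=False
Op 7: UPDATE c=2 (auto-commit; committed c=2)
Op 8: BEGIN: in_txn=True, pending={}
Op 9: ROLLBACK: discarded pending []; in_txn=False
ROLLBACK at op 6 discards: ['a', 'c']

Answer: a c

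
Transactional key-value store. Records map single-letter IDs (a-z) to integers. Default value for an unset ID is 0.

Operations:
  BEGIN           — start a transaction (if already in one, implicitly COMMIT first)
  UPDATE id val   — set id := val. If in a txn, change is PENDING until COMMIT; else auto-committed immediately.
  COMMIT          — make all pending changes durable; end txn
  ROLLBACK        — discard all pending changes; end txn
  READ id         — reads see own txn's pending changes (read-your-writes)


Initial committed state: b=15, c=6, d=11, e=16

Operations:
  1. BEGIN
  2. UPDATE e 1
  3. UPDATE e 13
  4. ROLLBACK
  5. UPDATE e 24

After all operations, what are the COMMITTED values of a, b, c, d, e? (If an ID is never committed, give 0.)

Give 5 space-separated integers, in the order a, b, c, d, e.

Answer: 0 15 6 11 24

Derivation:
Initial committed: {b=15, c=6, d=11, e=16}
Op 1: BEGIN: in_txn=True, pending={}
Op 2: UPDATE e=1 (pending; pending now {e=1})
Op 3: UPDATE e=13 (pending; pending now {e=13})
Op 4: ROLLBACK: discarded pending ['e']; in_txn=False
Op 5: UPDATE e=24 (auto-commit; committed e=24)
Final committed: {b=15, c=6, d=11, e=24}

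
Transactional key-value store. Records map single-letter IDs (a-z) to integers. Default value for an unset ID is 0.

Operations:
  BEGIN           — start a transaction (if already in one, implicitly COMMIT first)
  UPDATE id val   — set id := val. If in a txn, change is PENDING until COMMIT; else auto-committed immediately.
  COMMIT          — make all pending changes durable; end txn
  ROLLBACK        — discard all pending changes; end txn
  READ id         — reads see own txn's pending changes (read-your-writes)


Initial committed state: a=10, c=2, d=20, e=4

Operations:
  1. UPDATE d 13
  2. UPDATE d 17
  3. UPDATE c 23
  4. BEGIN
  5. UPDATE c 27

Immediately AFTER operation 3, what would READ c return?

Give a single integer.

Answer: 23

Derivation:
Initial committed: {a=10, c=2, d=20, e=4}
Op 1: UPDATE d=13 (auto-commit; committed d=13)
Op 2: UPDATE d=17 (auto-commit; committed d=17)
Op 3: UPDATE c=23 (auto-commit; committed c=23)
After op 3: visible(c) = 23 (pending={}, committed={a=10, c=23, d=17, e=4})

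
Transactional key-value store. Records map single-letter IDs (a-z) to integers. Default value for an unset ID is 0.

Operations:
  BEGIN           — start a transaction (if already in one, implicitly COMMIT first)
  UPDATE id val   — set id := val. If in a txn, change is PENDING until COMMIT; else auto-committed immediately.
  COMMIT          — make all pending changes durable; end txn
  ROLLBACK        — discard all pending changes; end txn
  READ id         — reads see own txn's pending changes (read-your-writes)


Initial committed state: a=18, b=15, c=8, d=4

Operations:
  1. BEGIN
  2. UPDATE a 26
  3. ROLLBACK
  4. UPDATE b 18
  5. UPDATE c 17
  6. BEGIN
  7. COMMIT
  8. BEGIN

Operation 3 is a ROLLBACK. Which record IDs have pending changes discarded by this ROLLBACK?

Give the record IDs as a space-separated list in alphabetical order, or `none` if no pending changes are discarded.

Initial committed: {a=18, b=15, c=8, d=4}
Op 1: BEGIN: in_txn=True, pending={}
Op 2: UPDATE a=26 (pending; pending now {a=26})
Op 3: ROLLBACK: discarded pending ['a']; in_txn=False
Op 4: UPDATE b=18 (auto-commit; committed b=18)
Op 5: UPDATE c=17 (auto-commit; committed c=17)
Op 6: BEGIN: in_txn=True, pending={}
Op 7: COMMIT: merged [] into committed; committed now {a=18, b=18, c=17, d=4}
Op 8: BEGIN: in_txn=True, pending={}
ROLLBACK at op 3 discards: ['a']

Answer: a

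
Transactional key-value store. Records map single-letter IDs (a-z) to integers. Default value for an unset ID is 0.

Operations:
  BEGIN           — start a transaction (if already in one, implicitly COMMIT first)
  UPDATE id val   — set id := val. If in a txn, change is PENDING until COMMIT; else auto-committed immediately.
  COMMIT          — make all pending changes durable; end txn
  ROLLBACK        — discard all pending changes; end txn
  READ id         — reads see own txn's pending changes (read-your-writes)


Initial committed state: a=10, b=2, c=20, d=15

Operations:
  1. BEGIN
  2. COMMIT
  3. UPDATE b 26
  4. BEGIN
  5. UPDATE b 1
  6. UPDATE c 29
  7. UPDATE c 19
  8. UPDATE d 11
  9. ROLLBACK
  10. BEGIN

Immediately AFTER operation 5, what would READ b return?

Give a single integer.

Initial committed: {a=10, b=2, c=20, d=15}
Op 1: BEGIN: in_txn=True, pending={}
Op 2: COMMIT: merged [] into committed; committed now {a=10, b=2, c=20, d=15}
Op 3: UPDATE b=26 (auto-commit; committed b=26)
Op 4: BEGIN: in_txn=True, pending={}
Op 5: UPDATE b=1 (pending; pending now {b=1})
After op 5: visible(b) = 1 (pending={b=1}, committed={a=10, b=26, c=20, d=15})

Answer: 1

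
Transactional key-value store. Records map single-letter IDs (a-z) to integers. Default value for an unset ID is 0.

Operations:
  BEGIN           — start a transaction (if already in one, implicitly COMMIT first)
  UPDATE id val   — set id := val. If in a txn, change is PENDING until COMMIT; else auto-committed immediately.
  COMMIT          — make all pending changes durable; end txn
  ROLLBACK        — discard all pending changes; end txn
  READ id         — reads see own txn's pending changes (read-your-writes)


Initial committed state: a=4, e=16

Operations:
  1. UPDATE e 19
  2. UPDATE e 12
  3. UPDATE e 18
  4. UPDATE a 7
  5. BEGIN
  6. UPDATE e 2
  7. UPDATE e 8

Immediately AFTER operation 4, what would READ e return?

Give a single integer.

Initial committed: {a=4, e=16}
Op 1: UPDATE e=19 (auto-commit; committed e=19)
Op 2: UPDATE e=12 (auto-commit; committed e=12)
Op 3: UPDATE e=18 (auto-commit; committed e=18)
Op 4: UPDATE a=7 (auto-commit; committed a=7)
After op 4: visible(e) = 18 (pending={}, committed={a=7, e=18})

Answer: 18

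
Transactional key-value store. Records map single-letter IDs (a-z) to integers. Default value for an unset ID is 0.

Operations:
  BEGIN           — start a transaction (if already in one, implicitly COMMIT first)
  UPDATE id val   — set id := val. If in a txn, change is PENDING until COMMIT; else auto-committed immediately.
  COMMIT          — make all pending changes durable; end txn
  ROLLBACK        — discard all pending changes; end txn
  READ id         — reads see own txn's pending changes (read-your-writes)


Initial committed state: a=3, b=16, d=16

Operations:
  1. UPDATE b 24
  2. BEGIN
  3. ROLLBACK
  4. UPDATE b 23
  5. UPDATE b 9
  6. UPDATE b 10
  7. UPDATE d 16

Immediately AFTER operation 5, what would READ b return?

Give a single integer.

Answer: 9

Derivation:
Initial committed: {a=3, b=16, d=16}
Op 1: UPDATE b=24 (auto-commit; committed b=24)
Op 2: BEGIN: in_txn=True, pending={}
Op 3: ROLLBACK: discarded pending []; in_txn=False
Op 4: UPDATE b=23 (auto-commit; committed b=23)
Op 5: UPDATE b=9 (auto-commit; committed b=9)
After op 5: visible(b) = 9 (pending={}, committed={a=3, b=9, d=16})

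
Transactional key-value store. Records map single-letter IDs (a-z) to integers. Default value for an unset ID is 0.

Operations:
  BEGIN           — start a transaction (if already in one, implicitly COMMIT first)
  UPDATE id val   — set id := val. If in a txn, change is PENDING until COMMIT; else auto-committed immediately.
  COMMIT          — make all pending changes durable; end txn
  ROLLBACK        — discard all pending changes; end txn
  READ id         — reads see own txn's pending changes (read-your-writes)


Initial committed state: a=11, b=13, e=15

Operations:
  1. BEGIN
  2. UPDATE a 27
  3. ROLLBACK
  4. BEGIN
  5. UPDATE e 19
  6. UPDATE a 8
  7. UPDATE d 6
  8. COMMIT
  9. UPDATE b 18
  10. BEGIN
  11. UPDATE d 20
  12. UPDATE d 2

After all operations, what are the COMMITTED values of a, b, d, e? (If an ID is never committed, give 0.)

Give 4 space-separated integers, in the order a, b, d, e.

Initial committed: {a=11, b=13, e=15}
Op 1: BEGIN: in_txn=True, pending={}
Op 2: UPDATE a=27 (pending; pending now {a=27})
Op 3: ROLLBACK: discarded pending ['a']; in_txn=False
Op 4: BEGIN: in_txn=True, pending={}
Op 5: UPDATE e=19 (pending; pending now {e=19})
Op 6: UPDATE a=8 (pending; pending now {a=8, e=19})
Op 7: UPDATE d=6 (pending; pending now {a=8, d=6, e=19})
Op 8: COMMIT: merged ['a', 'd', 'e'] into committed; committed now {a=8, b=13, d=6, e=19}
Op 9: UPDATE b=18 (auto-commit; committed b=18)
Op 10: BEGIN: in_txn=True, pending={}
Op 11: UPDATE d=20 (pending; pending now {d=20})
Op 12: UPDATE d=2 (pending; pending now {d=2})
Final committed: {a=8, b=18, d=6, e=19}

Answer: 8 18 6 19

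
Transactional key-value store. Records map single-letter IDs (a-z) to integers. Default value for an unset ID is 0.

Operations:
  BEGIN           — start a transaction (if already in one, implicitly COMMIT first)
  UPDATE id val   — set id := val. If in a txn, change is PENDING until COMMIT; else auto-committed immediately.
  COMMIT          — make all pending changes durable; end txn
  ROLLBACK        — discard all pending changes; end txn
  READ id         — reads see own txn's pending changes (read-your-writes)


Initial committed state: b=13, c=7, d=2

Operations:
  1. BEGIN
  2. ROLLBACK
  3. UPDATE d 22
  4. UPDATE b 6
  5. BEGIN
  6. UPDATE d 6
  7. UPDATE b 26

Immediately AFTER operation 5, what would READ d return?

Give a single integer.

Answer: 22

Derivation:
Initial committed: {b=13, c=7, d=2}
Op 1: BEGIN: in_txn=True, pending={}
Op 2: ROLLBACK: discarded pending []; in_txn=False
Op 3: UPDATE d=22 (auto-commit; committed d=22)
Op 4: UPDATE b=6 (auto-commit; committed b=6)
Op 5: BEGIN: in_txn=True, pending={}
After op 5: visible(d) = 22 (pending={}, committed={b=6, c=7, d=22})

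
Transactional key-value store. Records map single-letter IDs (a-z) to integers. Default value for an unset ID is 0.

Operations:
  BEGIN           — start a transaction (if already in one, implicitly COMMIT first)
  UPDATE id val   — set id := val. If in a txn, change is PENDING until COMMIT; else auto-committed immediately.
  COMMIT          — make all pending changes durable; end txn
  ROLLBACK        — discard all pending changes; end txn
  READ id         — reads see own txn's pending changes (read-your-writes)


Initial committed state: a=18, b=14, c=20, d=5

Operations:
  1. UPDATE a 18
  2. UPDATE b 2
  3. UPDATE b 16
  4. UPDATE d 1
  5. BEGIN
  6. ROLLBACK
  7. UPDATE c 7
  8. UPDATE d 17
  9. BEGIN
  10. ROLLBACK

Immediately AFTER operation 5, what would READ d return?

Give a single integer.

Answer: 1

Derivation:
Initial committed: {a=18, b=14, c=20, d=5}
Op 1: UPDATE a=18 (auto-commit; committed a=18)
Op 2: UPDATE b=2 (auto-commit; committed b=2)
Op 3: UPDATE b=16 (auto-commit; committed b=16)
Op 4: UPDATE d=1 (auto-commit; committed d=1)
Op 5: BEGIN: in_txn=True, pending={}
After op 5: visible(d) = 1 (pending={}, committed={a=18, b=16, c=20, d=1})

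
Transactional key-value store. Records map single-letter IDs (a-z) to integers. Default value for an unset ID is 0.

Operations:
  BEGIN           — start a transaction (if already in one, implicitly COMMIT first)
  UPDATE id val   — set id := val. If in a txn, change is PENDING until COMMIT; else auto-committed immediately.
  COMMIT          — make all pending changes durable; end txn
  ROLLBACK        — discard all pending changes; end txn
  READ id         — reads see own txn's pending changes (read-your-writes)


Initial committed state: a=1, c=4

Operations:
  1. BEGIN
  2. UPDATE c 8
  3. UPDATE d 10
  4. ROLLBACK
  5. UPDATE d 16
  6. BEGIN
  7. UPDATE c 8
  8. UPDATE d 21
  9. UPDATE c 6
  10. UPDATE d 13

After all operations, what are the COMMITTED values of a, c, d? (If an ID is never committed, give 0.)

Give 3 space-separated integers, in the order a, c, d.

Initial committed: {a=1, c=4}
Op 1: BEGIN: in_txn=True, pending={}
Op 2: UPDATE c=8 (pending; pending now {c=8})
Op 3: UPDATE d=10 (pending; pending now {c=8, d=10})
Op 4: ROLLBACK: discarded pending ['c', 'd']; in_txn=False
Op 5: UPDATE d=16 (auto-commit; committed d=16)
Op 6: BEGIN: in_txn=True, pending={}
Op 7: UPDATE c=8 (pending; pending now {c=8})
Op 8: UPDATE d=21 (pending; pending now {c=8, d=21})
Op 9: UPDATE c=6 (pending; pending now {c=6, d=21})
Op 10: UPDATE d=13 (pending; pending now {c=6, d=13})
Final committed: {a=1, c=4, d=16}

Answer: 1 4 16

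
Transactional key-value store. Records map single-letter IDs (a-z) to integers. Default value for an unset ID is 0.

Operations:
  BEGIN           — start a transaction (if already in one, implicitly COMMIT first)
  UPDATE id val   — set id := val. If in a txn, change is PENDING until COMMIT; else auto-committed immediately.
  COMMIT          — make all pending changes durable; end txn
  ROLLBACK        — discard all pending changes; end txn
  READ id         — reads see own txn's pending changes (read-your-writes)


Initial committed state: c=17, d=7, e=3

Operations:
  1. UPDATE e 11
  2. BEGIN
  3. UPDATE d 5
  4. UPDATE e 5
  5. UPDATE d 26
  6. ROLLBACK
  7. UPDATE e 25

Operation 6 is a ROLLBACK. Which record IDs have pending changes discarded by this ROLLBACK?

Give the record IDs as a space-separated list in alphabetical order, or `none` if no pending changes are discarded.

Initial committed: {c=17, d=7, e=3}
Op 1: UPDATE e=11 (auto-commit; committed e=11)
Op 2: BEGIN: in_txn=True, pending={}
Op 3: UPDATE d=5 (pending; pending now {d=5})
Op 4: UPDATE e=5 (pending; pending now {d=5, e=5})
Op 5: UPDATE d=26 (pending; pending now {d=26, e=5})
Op 6: ROLLBACK: discarded pending ['d', 'e']; in_txn=False
Op 7: UPDATE e=25 (auto-commit; committed e=25)
ROLLBACK at op 6 discards: ['d', 'e']

Answer: d e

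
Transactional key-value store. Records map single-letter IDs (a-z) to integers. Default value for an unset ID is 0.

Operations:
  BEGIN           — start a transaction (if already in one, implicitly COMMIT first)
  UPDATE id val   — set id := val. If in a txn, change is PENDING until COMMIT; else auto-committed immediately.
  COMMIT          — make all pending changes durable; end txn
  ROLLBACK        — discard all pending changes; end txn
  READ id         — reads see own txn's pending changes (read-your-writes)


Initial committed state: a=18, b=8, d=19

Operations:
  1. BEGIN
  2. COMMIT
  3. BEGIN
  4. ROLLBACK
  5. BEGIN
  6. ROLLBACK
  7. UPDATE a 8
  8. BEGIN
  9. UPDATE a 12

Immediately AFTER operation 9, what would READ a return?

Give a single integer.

Answer: 12

Derivation:
Initial committed: {a=18, b=8, d=19}
Op 1: BEGIN: in_txn=True, pending={}
Op 2: COMMIT: merged [] into committed; committed now {a=18, b=8, d=19}
Op 3: BEGIN: in_txn=True, pending={}
Op 4: ROLLBACK: discarded pending []; in_txn=False
Op 5: BEGIN: in_txn=True, pending={}
Op 6: ROLLBACK: discarded pending []; in_txn=False
Op 7: UPDATE a=8 (auto-commit; committed a=8)
Op 8: BEGIN: in_txn=True, pending={}
Op 9: UPDATE a=12 (pending; pending now {a=12})
After op 9: visible(a) = 12 (pending={a=12}, committed={a=8, b=8, d=19})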